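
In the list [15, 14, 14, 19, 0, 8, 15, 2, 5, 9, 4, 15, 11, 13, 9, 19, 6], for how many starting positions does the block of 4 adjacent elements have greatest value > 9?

15 14 14 19 → max 19  > 9 ✓
14 14 19 0 → max 19  > 9 ✓
14 19 0 8 → max 19  > 9 ✓
19 0 8 15 → max 19  > 9 ✓
0 8 15 2 → max 15  > 9 ✓
8 15 2 5 → max 15  > 9 ✓
15 2 5 9 → max 15  > 9 ✓
2 5 9 4 → max 9
5 9 4 15 → max 15  > 9 ✓
9 4 15 11 → max 15  > 9 ✓
4 15 11 13 → max 15  > 9 ✓
15 11 13 9 → max 15  > 9 ✓
11 13 9 19 → max 19  > 9 ✓
13 9 19 6 → max 19  > 9 ✓
13 windows satisfy the condition.

13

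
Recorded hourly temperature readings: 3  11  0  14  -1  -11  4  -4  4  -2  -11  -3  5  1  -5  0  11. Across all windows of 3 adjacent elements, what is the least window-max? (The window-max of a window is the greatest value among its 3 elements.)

3 11 0 → max 11
11 0 14 → max 14
0 14 -1 → max 14
14 -1 -11 → max 14
-1 -11 4 → max 4
-11 4 -4 → max 4
4 -4 4 → max 4
-4 4 -2 → max 4
4 -2 -11 → max 4
-2 -11 -3 → max -2
-11 -3 5 → max 5
-3 5 1 → max 5
5 1 -5 → max 5
1 -5 0 → max 1
-5 0 11 → max 11
Least of these is -2.

-2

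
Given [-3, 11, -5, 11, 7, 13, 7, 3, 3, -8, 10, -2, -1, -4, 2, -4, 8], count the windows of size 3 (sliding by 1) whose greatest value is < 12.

12

[-3, 11, -5] → max 11  < 12 ✓
[11, -5, 11] → max 11  < 12 ✓
[-5, 11, 7] → max 11  < 12 ✓
[11, 7, 13] → max 13
[7, 13, 7] → max 13
[13, 7, 3] → max 13
[7, 3, 3] → max 7  < 12 ✓
[3, 3, -8] → max 3  < 12 ✓
[3, -8, 10] → max 10  < 12 ✓
[-8, 10, -2] → max 10  < 12 ✓
[10, -2, -1] → max 10  < 12 ✓
[-2, -1, -4] → max -1  < 12 ✓
[-1, -4, 2] → max 2  < 12 ✓
[-4, 2, -4] → max 2  < 12 ✓
[2, -4, 8] → max 8  < 12 ✓
12 windows satisfy the condition.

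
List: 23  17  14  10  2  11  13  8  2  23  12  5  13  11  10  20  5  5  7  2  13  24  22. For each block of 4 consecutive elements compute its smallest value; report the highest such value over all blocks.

23 17 14 10 → min 10
17 14 10 2 → min 2
14 10 2 11 → min 2
10 2 11 13 → min 2
2 11 13 8 → min 2
11 13 8 2 → min 2
13 8 2 23 → min 2
8 2 23 12 → min 2
2 23 12 5 → min 2
23 12 5 13 → min 5
12 5 13 11 → min 5
5 13 11 10 → min 5
13 11 10 20 → min 10
11 10 20 5 → min 5
10 20 5 5 → min 5
20 5 5 7 → min 5
5 5 7 2 → min 2
5 7 2 13 → min 2
7 2 13 24 → min 2
2 13 24 22 → min 2
Highest of these is 10.

10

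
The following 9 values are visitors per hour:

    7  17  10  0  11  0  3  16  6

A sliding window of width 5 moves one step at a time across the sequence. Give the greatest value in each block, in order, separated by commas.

(7, 17, 10, 0, 11) → max 17
(17, 10, 0, 11, 0) → max 17
(10, 0, 11, 0, 3) → max 11
(0, 11, 0, 3, 16) → max 16
(11, 0, 3, 16, 6) → max 16

17, 17, 11, 16, 16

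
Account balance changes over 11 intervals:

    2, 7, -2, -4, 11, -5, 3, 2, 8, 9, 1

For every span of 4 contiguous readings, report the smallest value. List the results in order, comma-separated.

2 7 -2 -4 → min -4
7 -2 -4 11 → min -4
-2 -4 11 -5 → min -5
-4 11 -5 3 → min -5
11 -5 3 2 → min -5
-5 3 2 8 → min -5
3 2 8 9 → min 2
2 8 9 1 → min 1

-4, -4, -5, -5, -5, -5, 2, 1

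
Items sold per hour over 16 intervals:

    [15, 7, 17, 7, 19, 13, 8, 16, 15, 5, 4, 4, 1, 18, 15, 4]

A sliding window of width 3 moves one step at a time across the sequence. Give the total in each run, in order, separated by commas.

(15, 7, 17) → sum 39
(7, 17, 7) → sum 31
(17, 7, 19) → sum 43
(7, 19, 13) → sum 39
(19, 13, 8) → sum 40
(13, 8, 16) → sum 37
(8, 16, 15) → sum 39
(16, 15, 5) → sum 36
(15, 5, 4) → sum 24
(5, 4, 4) → sum 13
(4, 4, 1) → sum 9
(4, 1, 18) → sum 23
(1, 18, 15) → sum 34
(18, 15, 4) → sum 37

39, 31, 43, 39, 40, 37, 39, 36, 24, 13, 9, 23, 34, 37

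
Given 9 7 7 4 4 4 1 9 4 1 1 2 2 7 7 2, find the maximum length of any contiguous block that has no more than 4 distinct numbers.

[9] 1 distinct, len 1
[9, 7] 2 distinct, len 2
[9, 7, 7] 2 distinct, len 3
[9, 7, 7, 4] 3 distinct, len 4
[9, 7, 7, 4, 4] 3 distinct, len 5
[9, 7, 7, 4, 4, 4] 3 distinct, len 6
[9, 7, 7, 4, 4, 4, 1] 4 distinct, len 7
[9, 7, 7, 4, 4, 4, 1, 9] 4 distinct, len 8
[9, 7, 7, 4, 4, 4, 1, 9, 4] 4 distinct, len 9
[9, 7, 7, 4, 4, 4, 1, 9, 4, 1] 4 distinct, len 10
[9, 7, 7, 4, 4, 4, 1, 9, 4, 1, 1] 4 distinct, len 11
[4, 4, 4, 1, 9, 4, 1, 1, 2] 4 distinct, len 9
[4, 4, 4, 1, 9, 4, 1, 1, 2, 2] 4 distinct, len 10
[4, 1, 1, 2, 2, 7] 4 distinct, len 6
[4, 1, 1, 2, 2, 7, 7] 4 distinct, len 7
[4, 1, 1, 2, 2, 7, 7, 2] 4 distinct, len 8
Longest length with ≤4 distinct: 11.

11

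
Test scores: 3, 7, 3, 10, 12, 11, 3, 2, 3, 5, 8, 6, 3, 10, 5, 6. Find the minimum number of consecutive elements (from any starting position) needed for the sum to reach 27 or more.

add 3: running sum 3 < 27
add 7: running sum 10 < 27
add 3: running sum 13 < 27
add 10: running sum 23 < 27
end 4: [7, 3, 10, 12] sum 32, len 4
end 5: [10, 12, 11] sum 33, len 3
end 6: [10, 12, 11, 3] sum 36, len 4
end 7: [12, 11, 3, 2] sum 28, len 4
end 8: [12, 11, 3, 2, 3] sum 31, len 5
end 9: [12, 11, 3, 2, 3, 5] sum 36, len 6
end 10: [11, 3, 2, 3, 5, 8] sum 32, len 6
end 11: [3, 2, 3, 5, 8, 6] sum 27, len 6
end 12: [2, 3, 5, 8, 6, 3] sum 27, len 6
end 13: [8, 6, 3, 10] sum 27, len 4
end 14: [8, 6, 3, 10, 5] sum 32, len 5
end 15: [6, 3, 10, 5, 6] sum 30, len 5
Shortest qualifying length: 3.

3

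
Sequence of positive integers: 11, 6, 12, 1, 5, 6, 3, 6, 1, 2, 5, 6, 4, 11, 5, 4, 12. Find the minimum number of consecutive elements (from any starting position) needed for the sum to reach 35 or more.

5

add 11: running sum 11 < 35
add 6: running sum 17 < 35
add 12: running sum 29 < 35
add 1: running sum 30 < 35
end 4: [11, 6, 12, 1, 5] sum 35, len 5
end 5: [11, 6, 12, 1, 5, 6] sum 41, len 6
end 6: [11, 6, 12, 1, 5, 6, 3] sum 44, len 7
end 7: [6, 12, 1, 5, 6, 3, 6] sum 39, len 7
end 8: [6, 12, 1, 5, 6, 3, 6, 1] sum 40, len 8
end 9: [12, 1, 5, 6, 3, 6, 1, 2] sum 36, len 8
end 10: [12, 1, 5, 6, 3, 6, 1, 2, 5] sum 41, len 9
end 11: [1, 5, 6, 3, 6, 1, 2, 5, 6] sum 35, len 9
end 12: [5, 6, 3, 6, 1, 2, 5, 6, 4] sum 38, len 9
end 13: [6, 1, 2, 5, 6, 4, 11] sum 35, len 7
end 14: [6, 1, 2, 5, 6, 4, 11, 5] sum 40, len 8
end 15: [5, 6, 4, 11, 5, 4] sum 35, len 6
end 16: [4, 11, 5, 4, 12] sum 36, len 5
Shortest qualifying length: 5.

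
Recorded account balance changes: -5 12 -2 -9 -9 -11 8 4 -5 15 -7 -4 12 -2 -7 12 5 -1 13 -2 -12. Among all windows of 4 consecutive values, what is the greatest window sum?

29

Each size-4 window and its sum:
(-5, 12, -2, -9) → sum -4
(12, -2, -9, -9) → sum -8
(-2, -9, -9, -11) → sum -31
(-9, -9, -11, 8) → sum -21
(-9, -11, 8, 4) → sum -8
(-11, 8, 4, -5) → sum -4
(8, 4, -5, 15) → sum 22
(4, -5, 15, -7) → sum 7
(-5, 15, -7, -4) → sum -1
(15, -7, -4, 12) → sum 16
(-7, -4, 12, -2) → sum -1
(-4, 12, -2, -7) → sum -1
(12, -2, -7, 12) → sum 15
(-2, -7, 12, 5) → sum 8
(-7, 12, 5, -1) → sum 9
(12, 5, -1, 13) → sum 29
(5, -1, 13, -2) → sum 15
(-1, 13, -2, -12) → sum -2
Greatest of these is 29.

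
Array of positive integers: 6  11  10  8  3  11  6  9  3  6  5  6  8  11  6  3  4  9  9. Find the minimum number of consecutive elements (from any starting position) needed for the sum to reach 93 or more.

13

add 6: running sum 6 < 93
add 11: running sum 17 < 93
add 10: running sum 27 < 93
add 8: running sum 35 < 93
add 3: running sum 38 < 93
add 11: running sum 49 < 93
add 6: running sum 55 < 93
add 9: running sum 64 < 93
add 3: running sum 67 < 93
add 6: running sum 73 < 93
add 5: running sum 78 < 93
add 6: running sum 84 < 93
add 8: running sum 92 < 93
end 13: [11, 10, 8, 3, 11, 6, 9, 3, 6, 5, 6, 8, 11] sum 97, len 13
end 14: [11, 10, 8, 3, 11, 6, 9, 3, 6, 5, 6, 8, 11, 6] sum 103, len 14
end 15: [10, 8, 3, 11, 6, 9, 3, 6, 5, 6, 8, 11, 6, 3] sum 95, len 14
end 16: [10, 8, 3, 11, 6, 9, 3, 6, 5, 6, 8, 11, 6, 3, 4] sum 99, len 15
end 17: [8, 3, 11, 6, 9, 3, 6, 5, 6, 8, 11, 6, 3, 4, 9] sum 98, len 15
end 18: [11, 6, 9, 3, 6, 5, 6, 8, 11, 6, 3, 4, 9, 9] sum 96, len 14
Shortest qualifying length: 13.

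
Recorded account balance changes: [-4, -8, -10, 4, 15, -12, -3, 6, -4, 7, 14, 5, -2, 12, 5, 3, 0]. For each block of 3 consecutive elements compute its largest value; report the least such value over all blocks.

-4

(-4, -8, -10) → max -4
(-8, -10, 4) → max 4
(-10, 4, 15) → max 15
(4, 15, -12) → max 15
(15, -12, -3) → max 15
(-12, -3, 6) → max 6
(-3, 6, -4) → max 6
(6, -4, 7) → max 7
(-4, 7, 14) → max 14
(7, 14, 5) → max 14
(14, 5, -2) → max 14
(5, -2, 12) → max 12
(-2, 12, 5) → max 12
(12, 5, 3) → max 12
(5, 3, 0) → max 5
Least of these is -4.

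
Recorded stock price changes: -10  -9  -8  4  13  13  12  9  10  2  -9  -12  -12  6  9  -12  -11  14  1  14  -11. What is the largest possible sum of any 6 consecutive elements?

(-10, -9, -8, 4, 13, 13) → sum 3
(-9, -8, 4, 13, 13, 12) → sum 25
(-8, 4, 13, 13, 12, 9) → sum 43
(4, 13, 13, 12, 9, 10) → sum 61
(13, 13, 12, 9, 10, 2) → sum 59
(13, 12, 9, 10, 2, -9) → sum 37
(12, 9, 10, 2, -9, -12) → sum 12
(9, 10, 2, -9, -12, -12) → sum -12
(10, 2, -9, -12, -12, 6) → sum -15
(2, -9, -12, -12, 6, 9) → sum -16
(-9, -12, -12, 6, 9, -12) → sum -30
(-12, -12, 6, 9, -12, -11) → sum -32
(-12, 6, 9, -12, -11, 14) → sum -6
(6, 9, -12, -11, 14, 1) → sum 7
(9, -12, -11, 14, 1, 14) → sum 15
(-12, -11, 14, 1, 14, -11) → sum -5
Largest of these is 61.

61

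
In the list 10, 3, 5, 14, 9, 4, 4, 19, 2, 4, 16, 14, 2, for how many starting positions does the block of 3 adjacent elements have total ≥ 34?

1

10 3 5 → sum 18
3 5 14 → sum 22
5 14 9 → sum 28
14 9 4 → sum 27
9 4 4 → sum 17
4 4 19 → sum 27
4 19 2 → sum 25
19 2 4 → sum 25
2 4 16 → sum 22
4 16 14 → sum 34  ≥ 34 ✓
16 14 2 → sum 32
1 window satisfy the condition.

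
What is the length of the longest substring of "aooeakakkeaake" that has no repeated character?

[a] len 1
[a, o] len 2
[o] len 1
[o, e] len 2
[o, e, a] len 3
[o, e, a, k] len 4
[k, a] len 2
[a, k] len 2
[k] len 1
[k, e] len 2
[k, e, a] len 3
[a] len 1
[a, k] len 2
[a, k, e] len 3
Longest all-distinct length: 4.

4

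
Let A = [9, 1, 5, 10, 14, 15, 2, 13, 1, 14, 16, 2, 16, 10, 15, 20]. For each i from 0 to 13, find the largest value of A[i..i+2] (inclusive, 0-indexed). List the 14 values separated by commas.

9, 10, 14, 15, 15, 15, 13, 14, 16, 16, 16, 16, 16, 20

(9, 1, 5) → max 9
(1, 5, 10) → max 10
(5, 10, 14) → max 14
(10, 14, 15) → max 15
(14, 15, 2) → max 15
(15, 2, 13) → max 15
(2, 13, 1) → max 13
(13, 1, 14) → max 14
(1, 14, 16) → max 16
(14, 16, 2) → max 16
(16, 2, 16) → max 16
(2, 16, 10) → max 16
(16, 10, 15) → max 16
(10, 15, 20) → max 20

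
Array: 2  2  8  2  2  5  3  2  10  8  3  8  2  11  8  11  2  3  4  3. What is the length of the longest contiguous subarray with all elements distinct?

[2] len 1
[2] len 1
[2, 8] len 2
[8, 2] len 2
[2] len 1
[2, 5] len 2
[2, 5, 3] len 3
[5, 3, 2] len 3
[5, 3, 2, 10] len 4
[5, 3, 2, 10, 8] len 5
[2, 10, 8, 3] len 4
[3, 8] len 2
[3, 8, 2] len 3
[3, 8, 2, 11] len 4
[2, 11, 8] len 3
[8, 11] len 2
[8, 11, 2] len 3
[8, 11, 2, 3] len 4
[8, 11, 2, 3, 4] len 5
[4, 3] len 2
Longest all-distinct length: 5.

5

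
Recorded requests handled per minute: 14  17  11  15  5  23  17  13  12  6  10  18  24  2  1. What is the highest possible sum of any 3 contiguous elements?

14 17 11 → sum 42
17 11 15 → sum 43
11 15 5 → sum 31
15 5 23 → sum 43
5 23 17 → sum 45
23 17 13 → sum 53
17 13 12 → sum 42
13 12 6 → sum 31
12 6 10 → sum 28
6 10 18 → sum 34
10 18 24 → sum 52
18 24 2 → sum 44
24 2 1 → sum 27
Highest of these is 53.

53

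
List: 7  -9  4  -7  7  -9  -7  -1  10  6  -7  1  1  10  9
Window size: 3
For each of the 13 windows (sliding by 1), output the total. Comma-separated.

Sliding a size-3 window across the 15 values:
(7, -9, 4) → sum 2
(-9, 4, -7) → sum -12
(4, -7, 7) → sum 4
(-7, 7, -9) → sum -9
(7, -9, -7) → sum -9
(-9, -7, -1) → sum -17
(-7, -1, 10) → sum 2
(-1, 10, 6) → sum 15
(10, 6, -7) → sum 9
(6, -7, 1) → sum 0
(-7, 1, 1) → sum -5
(1, 1, 10) → sum 12
(1, 10, 9) → sum 20

2, -12, 4, -9, -9, -17, 2, 15, 9, 0, -5, 12, 20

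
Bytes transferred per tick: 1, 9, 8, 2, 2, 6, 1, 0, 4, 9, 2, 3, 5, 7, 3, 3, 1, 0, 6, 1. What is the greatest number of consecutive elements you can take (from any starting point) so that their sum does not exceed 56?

Extend to the right; shrink from the left whenever the sum exceeds 56:
add 1: [1] sum 1, len 1
add 9: [1, 9] sum 10, len 2
add 8: [1, 9, 8] sum 18, len 3
add 2: [1, 9, 8, 2] sum 20, len 4
add 2: [1, 9, 8, 2, 2] sum 22, len 5
add 6: [1, 9, 8, 2, 2, 6] sum 28, len 6
add 1: [1, 9, 8, 2, 2, 6, 1] sum 29, len 7
add 0: [1, 9, 8, 2, 2, 6, 1, 0] sum 29, len 8
add 4: [1, 9, 8, 2, 2, 6, 1, 0, 4] sum 33, len 9
add 9: [1, 9, 8, 2, 2, 6, 1, 0, 4, 9] sum 42, len 10
add 2: [1, 9, 8, 2, 2, 6, 1, 0, 4, 9, 2] sum 44, len 11
add 3: [1, 9, 8, 2, 2, 6, 1, 0, 4, 9, 2, 3] sum 47, len 12
add 5: [1, 9, 8, 2, 2, 6, 1, 0, 4, 9, 2, 3, 5] sum 52, len 13
add 7: [8, 2, 2, 6, 1, 0, 4, 9, 2, 3, 5, 7] sum 49, len 12
add 3: [8, 2, 2, 6, 1, 0, 4, 9, 2, 3, 5, 7, 3] sum 52, len 13
add 3: [8, 2, 2, 6, 1, 0, 4, 9, 2, 3, 5, 7, 3, 3] sum 55, len 14
add 1: [8, 2, 2, 6, 1, 0, 4, 9, 2, 3, 5, 7, 3, 3, 1] sum 56, len 15
add 0: [8, 2, 2, 6, 1, 0, 4, 9, 2, 3, 5, 7, 3, 3, 1, 0] sum 56, len 16
add 6: [2, 2, 6, 1, 0, 4, 9, 2, 3, 5, 7, 3, 3, 1, 0, 6] sum 54, len 16
add 1: [2, 2, 6, 1, 0, 4, 9, 2, 3, 5, 7, 3, 3, 1, 0, 6, 1] sum 55, len 17
Longest length seen: 17.

17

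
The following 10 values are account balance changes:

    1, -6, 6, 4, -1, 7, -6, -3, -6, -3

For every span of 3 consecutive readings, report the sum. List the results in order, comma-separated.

1, 4, 9, 10, 0, -2, -15, -12

(1, -6, 6) → sum 1
(-6, 6, 4) → sum 4
(6, 4, -1) → sum 9
(4, -1, 7) → sum 10
(-1, 7, -6) → sum 0
(7, -6, -3) → sum -2
(-6, -3, -6) → sum -15
(-3, -6, -3) → sum -12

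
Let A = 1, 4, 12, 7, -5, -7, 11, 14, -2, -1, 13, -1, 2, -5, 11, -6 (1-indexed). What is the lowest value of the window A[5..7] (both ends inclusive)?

Elements at indices 5..7: -5, -7, 11
min(-5, -7, 11) = -7

-7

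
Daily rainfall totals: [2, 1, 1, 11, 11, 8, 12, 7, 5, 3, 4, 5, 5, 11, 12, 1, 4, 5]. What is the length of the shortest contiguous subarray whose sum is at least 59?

8

Extend right; whenever the sum reaches 59, record the length and shrink from the left:
add 2: running sum 2 < 59
add 1: running sum 3 < 59
add 1: running sum 4 < 59
add 11: running sum 15 < 59
add 11: running sum 26 < 59
add 8: running sum 34 < 59
add 12: running sum 46 < 59
add 7: running sum 53 < 59
add 5: running sum 58 < 59
end 9: [1, 1, 11, 11, 8, 12, 7, 5, 3] sum 59, len 9
end 10: [11, 11, 8, 12, 7, 5, 3, 4] sum 61, len 8
end 11: [11, 11, 8, 12, 7, 5, 3, 4, 5] sum 66, len 9
end 12: [11, 8, 12, 7, 5, 3, 4, 5, 5] sum 60, len 9
end 13: [8, 12, 7, 5, 3, 4, 5, 5, 11] sum 60, len 9
end 14: [12, 7, 5, 3, 4, 5, 5, 11, 12] sum 64, len 9
end 15: [12, 7, 5, 3, 4, 5, 5, 11, 12, 1] sum 65, len 10
end 16: [12, 7, 5, 3, 4, 5, 5, 11, 12, 1, 4] sum 69, len 11
end 17: [7, 5, 3, 4, 5, 5, 11, 12, 1, 4, 5] sum 62, len 11
Shortest qualifying length: 8.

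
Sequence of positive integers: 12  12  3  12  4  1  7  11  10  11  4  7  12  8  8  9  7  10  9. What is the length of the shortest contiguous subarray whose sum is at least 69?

add 12: running sum 12 < 69
add 12: running sum 24 < 69
add 3: running sum 27 < 69
add 12: running sum 39 < 69
add 4: running sum 43 < 69
add 1: running sum 44 < 69
add 7: running sum 51 < 69
add 11: running sum 62 < 69
add 10: shortest ending here [12, 12, 3, 12, 4, 1, 7, 11, 10] sum 72, len 9
add 11: shortest ending here [12, 3, 12, 4, 1, 7, 11, 10, 11] sum 71, len 9
add 4: shortest ending here [12, 3, 12, 4, 1, 7, 11, 10, 11, 4] sum 75, len 10
add 7: shortest ending here [3, 12, 4, 1, 7, 11, 10, 11, 4, 7] sum 70, len 10
add 12: shortest ending here [12, 4, 1, 7, 11, 10, 11, 4, 7, 12] sum 79, len 10
add 8: shortest ending here [7, 11, 10, 11, 4, 7, 12, 8] sum 70, len 8
add 8: shortest ending here [11, 10, 11, 4, 7, 12, 8, 8] sum 71, len 8
add 9: shortest ending here [10, 11, 4, 7, 12, 8, 8, 9] sum 69, len 8
add 7: shortest ending here [10, 11, 4, 7, 12, 8, 8, 9, 7] sum 76, len 9
add 10: shortest ending here [11, 4, 7, 12, 8, 8, 9, 7, 10] sum 76, len 9
add 9: shortest ending here [7, 12, 8, 8, 9, 7, 10, 9] sum 70, len 8
Shortest qualifying length: 8.

8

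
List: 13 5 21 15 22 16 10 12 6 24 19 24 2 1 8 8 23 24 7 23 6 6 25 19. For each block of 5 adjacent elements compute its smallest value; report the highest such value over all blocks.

10

(13, 5, 21, 15, 22) → min 5
(5, 21, 15, 22, 16) → min 5
(21, 15, 22, 16, 10) → min 10
(15, 22, 16, 10, 12) → min 10
(22, 16, 10, 12, 6) → min 6
(16, 10, 12, 6, 24) → min 6
(10, 12, 6, 24, 19) → min 6
(12, 6, 24, 19, 24) → min 6
(6, 24, 19, 24, 2) → min 2
(24, 19, 24, 2, 1) → min 1
(19, 24, 2, 1, 8) → min 1
(24, 2, 1, 8, 8) → min 1
(2, 1, 8, 8, 23) → min 1
(1, 8, 8, 23, 24) → min 1
(8, 8, 23, 24, 7) → min 7
(8, 23, 24, 7, 23) → min 7
(23, 24, 7, 23, 6) → min 6
(24, 7, 23, 6, 6) → min 6
(7, 23, 6, 6, 25) → min 6
(23, 6, 6, 25, 19) → min 6
Highest of these is 10.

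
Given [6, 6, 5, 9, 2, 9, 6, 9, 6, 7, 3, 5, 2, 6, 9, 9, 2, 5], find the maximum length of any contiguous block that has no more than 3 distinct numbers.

[6] 1 distinct, len 1
[6, 6] 1 distinct, len 2
[6, 6, 5] 2 distinct, len 3
[6, 6, 5, 9] 3 distinct, len 4
[5, 9, 2] 3 distinct, len 3
[5, 9, 2, 9] 3 distinct, len 4
[9, 2, 9, 6] 3 distinct, len 4
[9, 2, 9, 6, 9] 3 distinct, len 5
[9, 2, 9, 6, 9, 6] 3 distinct, len 6
[9, 6, 9, 6, 7] 3 distinct, len 5
[6, 7, 3] 3 distinct, len 3
[7, 3, 5] 3 distinct, len 3
[3, 5, 2] 3 distinct, len 3
[5, 2, 6] 3 distinct, len 3
[2, 6, 9] 3 distinct, len 3
[2, 6, 9, 9] 3 distinct, len 4
[2, 6, 9, 9, 2] 3 distinct, len 5
[9, 9, 2, 5] 3 distinct, len 4
Longest length with ≤3 distinct: 6.

6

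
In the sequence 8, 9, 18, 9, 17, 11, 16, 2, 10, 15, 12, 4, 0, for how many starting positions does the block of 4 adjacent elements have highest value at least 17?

[8, 9, 18, 9] → max 18  ≥ 17 ✓
[9, 18, 9, 17] → max 18  ≥ 17 ✓
[18, 9, 17, 11] → max 18  ≥ 17 ✓
[9, 17, 11, 16] → max 17  ≥ 17 ✓
[17, 11, 16, 2] → max 17  ≥ 17 ✓
[11, 16, 2, 10] → max 16
[16, 2, 10, 15] → max 16
[2, 10, 15, 12] → max 15
[10, 15, 12, 4] → max 15
[15, 12, 4, 0] → max 15
5 windows satisfy the condition.

5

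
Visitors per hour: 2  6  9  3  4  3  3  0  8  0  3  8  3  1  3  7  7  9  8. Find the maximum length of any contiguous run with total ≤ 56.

[2] sum 2 len 1
[2, 6] sum 8 len 2
[2, 6, 9] sum 17 len 3
[2, 6, 9, 3] sum 20 len 4
[2, 6, 9, 3, 4] sum 24 len 5
[2, 6, 9, 3, 4, 3] sum 27 len 6
[2, 6, 9, 3, 4, 3, 3] sum 30 len 7
[2, 6, 9, 3, 4, 3, 3, 0] sum 30 len 8
[2, 6, 9, 3, 4, 3, 3, 0, 8] sum 38 len 9
[2, 6, 9, 3, 4, 3, 3, 0, 8, 0] sum 38 len 10
[2, 6, 9, 3, 4, 3, 3, 0, 8, 0, 3] sum 41 len 11
[2, 6, 9, 3, 4, 3, 3, 0, 8, 0, 3, 8] sum 49 len 12
[2, 6, 9, 3, 4, 3, 3, 0, 8, 0, 3, 8, 3] sum 52 len 13
[2, 6, 9, 3, 4, 3, 3, 0, 8, 0, 3, 8, 3, 1] sum 53 len 14
[2, 6, 9, 3, 4, 3, 3, 0, 8, 0, 3, 8, 3, 1, 3] sum 56 len 15
[9, 3, 4, 3, 3, 0, 8, 0, 3, 8, 3, 1, 3, 7] sum 55 len 14
[3, 4, 3, 3, 0, 8, 0, 3, 8, 3, 1, 3, 7, 7] sum 53 len 14
[3, 3, 0, 8, 0, 3, 8, 3, 1, 3, 7, 7, 9] sum 55 len 13
[0, 3, 8, 3, 1, 3, 7, 7, 9, 8] sum 49 len 10
Longest length seen: 15.

15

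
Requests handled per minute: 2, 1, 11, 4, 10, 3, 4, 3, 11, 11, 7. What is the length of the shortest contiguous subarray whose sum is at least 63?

9

add 2: running sum 2 < 63
add 1: running sum 3 < 63
add 11: running sum 14 < 63
add 4: running sum 18 < 63
add 10: running sum 28 < 63
add 3: running sum 31 < 63
add 4: running sum 35 < 63
add 3: running sum 38 < 63
add 11: running sum 49 < 63
add 11: running sum 60 < 63
add 7: shortest ending here [11, 4, 10, 3, 4, 3, 11, 11, 7] sum 64, len 9
Shortest qualifying length: 9.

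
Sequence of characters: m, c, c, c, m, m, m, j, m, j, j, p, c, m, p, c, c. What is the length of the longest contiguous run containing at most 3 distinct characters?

[m] 1 distinct, len 1
[m, c] 2 distinct, len 2
[m, c, c] 2 distinct, len 3
[m, c, c, c] 2 distinct, len 4
[m, c, c, c, m] 2 distinct, len 5
[m, c, c, c, m, m] 2 distinct, len 6
[m, c, c, c, m, m, m] 2 distinct, len 7
[m, c, c, c, m, m, m, j] 3 distinct, len 8
[m, c, c, c, m, m, m, j, m] 3 distinct, len 9
[m, c, c, c, m, m, m, j, m, j] 3 distinct, len 10
[m, c, c, c, m, m, m, j, m, j, j] 3 distinct, len 11
[m, m, m, j, m, j, j, p] 3 distinct, len 8
[j, j, p, c] 3 distinct, len 4
[p, c, m] 3 distinct, len 3
[p, c, m, p] 3 distinct, len 4
[p, c, m, p, c] 3 distinct, len 5
[p, c, m, p, c, c] 3 distinct, len 6
Longest length with ≤3 distinct: 11.

11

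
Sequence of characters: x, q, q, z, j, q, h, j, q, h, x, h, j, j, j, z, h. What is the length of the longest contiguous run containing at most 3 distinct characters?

6

add x: window [x] (1 distinct), len 1
add q: window [x, q] (2 distinct), len 2
add q: window [x, q, q] (2 distinct), len 3
add z: window [x, q, q, z] (3 distinct), len 4
add j: window [q, q, z, j] (3 distinct), len 4
add q: window [q, q, z, j, q] (3 distinct), len 5
add h: window [j, q, h] (3 distinct), len 3
add j: window [j, q, h, j] (3 distinct), len 4
add q: window [j, q, h, j, q] (3 distinct), len 5
add h: window [j, q, h, j, q, h] (3 distinct), len 6
add x: window [q, h, x] (3 distinct), len 3
add h: window [q, h, x, h] (3 distinct), len 4
add j: window [h, x, h, j] (3 distinct), len 4
add j: window [h, x, h, j, j] (3 distinct), len 5
add j: window [h, x, h, j, j, j] (3 distinct), len 6
add z: window [h, j, j, j, z] (3 distinct), len 5
add h: window [h, j, j, j, z, h] (3 distinct), len 6
Longest length with ≤3 distinct: 6.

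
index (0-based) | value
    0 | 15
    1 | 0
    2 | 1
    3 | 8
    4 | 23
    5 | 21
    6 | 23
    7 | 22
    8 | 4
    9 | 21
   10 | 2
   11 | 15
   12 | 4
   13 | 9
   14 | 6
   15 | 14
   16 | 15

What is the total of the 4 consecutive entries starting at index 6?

Elements at indices 6..9: 23, 22, 4, 21
sum(23, 22, 4, 21) = 70

70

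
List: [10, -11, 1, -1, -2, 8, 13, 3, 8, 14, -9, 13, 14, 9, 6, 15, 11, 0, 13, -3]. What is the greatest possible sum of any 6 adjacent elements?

68

(10, -11, 1, -1, -2, 8) → sum 5
(-11, 1, -1, -2, 8, 13) → sum 8
(1, -1, -2, 8, 13, 3) → sum 22
(-1, -2, 8, 13, 3, 8) → sum 29
(-2, 8, 13, 3, 8, 14) → sum 44
(8, 13, 3, 8, 14, -9) → sum 37
(13, 3, 8, 14, -9, 13) → sum 42
(3, 8, 14, -9, 13, 14) → sum 43
(8, 14, -9, 13, 14, 9) → sum 49
(14, -9, 13, 14, 9, 6) → sum 47
(-9, 13, 14, 9, 6, 15) → sum 48
(13, 14, 9, 6, 15, 11) → sum 68
(14, 9, 6, 15, 11, 0) → sum 55
(9, 6, 15, 11, 0, 13) → sum 54
(6, 15, 11, 0, 13, -3) → sum 42
Greatest of these is 68.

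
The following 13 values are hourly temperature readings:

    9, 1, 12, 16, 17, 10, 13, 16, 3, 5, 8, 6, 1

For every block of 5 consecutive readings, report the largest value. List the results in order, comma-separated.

[9, 1, 12, 16, 17] → max 17
[1, 12, 16, 17, 10] → max 17
[12, 16, 17, 10, 13] → max 17
[16, 17, 10, 13, 16] → max 17
[17, 10, 13, 16, 3] → max 17
[10, 13, 16, 3, 5] → max 16
[13, 16, 3, 5, 8] → max 16
[16, 3, 5, 8, 6] → max 16
[3, 5, 8, 6, 1] → max 8

17, 17, 17, 17, 17, 16, 16, 16, 8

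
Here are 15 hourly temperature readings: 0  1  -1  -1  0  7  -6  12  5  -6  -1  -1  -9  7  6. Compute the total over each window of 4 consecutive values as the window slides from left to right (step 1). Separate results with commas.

[0, 1, -1, -1] → sum -1
[1, -1, -1, 0] → sum -1
[-1, -1, 0, 7] → sum 5
[-1, 0, 7, -6] → sum 0
[0, 7, -6, 12] → sum 13
[7, -6, 12, 5] → sum 18
[-6, 12, 5, -6] → sum 5
[12, 5, -6, -1] → sum 10
[5, -6, -1, -1] → sum -3
[-6, -1, -1, -9] → sum -17
[-1, -1, -9, 7] → sum -4
[-1, -9, 7, 6] → sum 3

-1, -1, 5, 0, 13, 18, 5, 10, -3, -17, -4, 3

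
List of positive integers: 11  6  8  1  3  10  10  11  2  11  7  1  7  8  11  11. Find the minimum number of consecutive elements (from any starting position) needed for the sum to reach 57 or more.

add 11: running sum 11 < 57
add 6: running sum 17 < 57
add 8: running sum 25 < 57
add 1: running sum 26 < 57
add 3: running sum 29 < 57
add 10: running sum 39 < 57
add 10: running sum 49 < 57
add 11: shortest ending here [11, 6, 8, 1, 3, 10, 10, 11] sum 60, len 8
add 2: shortest ending here [11, 6, 8, 1, 3, 10, 10, 11, 2] sum 62, len 9
add 11: shortest ending here [6, 8, 1, 3, 10, 10, 11, 2, 11] sum 62, len 9
add 7: shortest ending here [8, 1, 3, 10, 10, 11, 2, 11, 7] sum 63, len 9
add 1: shortest ending here [8, 1, 3, 10, 10, 11, 2, 11, 7, 1] sum 64, len 10
add 7: shortest ending here [10, 10, 11, 2, 11, 7, 1, 7] sum 59, len 8
add 8: shortest ending here [10, 11, 2, 11, 7, 1, 7, 8] sum 57, len 8
add 11: shortest ending here [11, 2, 11, 7, 1, 7, 8, 11] sum 58, len 8
add 11: shortest ending here [2, 11, 7, 1, 7, 8, 11, 11] sum 58, len 8
Shortest qualifying length: 8.

8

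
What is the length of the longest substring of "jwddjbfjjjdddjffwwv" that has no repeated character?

4

[j] len 1
[j, w] len 2
[j, w, d] len 3
[d] len 1
[d, j] len 2
[d, j, b] len 3
[d, j, b, f] len 4
[b, f, j] len 3
[j] len 1
[j] len 1
[j, d] len 2
[d] len 1
[d] len 1
[d, j] len 2
[d, j, f] len 3
[f] len 1
[f, w] len 2
[w] len 1
[w, v] len 2
Longest all-distinct length: 4.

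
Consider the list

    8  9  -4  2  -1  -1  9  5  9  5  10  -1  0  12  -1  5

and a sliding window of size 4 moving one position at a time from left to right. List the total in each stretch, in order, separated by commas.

15, 6, -4, 9, 12, 22, 28, 29, 23, 14, 21, 10, 16

[8, 9, -4, 2] → sum 15
[9, -4, 2, -1] → sum 6
[-4, 2, -1, -1] → sum -4
[2, -1, -1, 9] → sum 9
[-1, -1, 9, 5] → sum 12
[-1, 9, 5, 9] → sum 22
[9, 5, 9, 5] → sum 28
[5, 9, 5, 10] → sum 29
[9, 5, 10, -1] → sum 23
[5, 10, -1, 0] → sum 14
[10, -1, 0, 12] → sum 21
[-1, 0, 12, -1] → sum 10
[0, 12, -1, 5] → sum 16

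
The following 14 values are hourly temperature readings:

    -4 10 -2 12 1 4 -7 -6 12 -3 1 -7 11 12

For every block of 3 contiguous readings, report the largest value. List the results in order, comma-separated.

10, 12, 12, 12, 4, 4, 12, 12, 12, 1, 11, 12

Sliding a size-3 window across the 14 values:
[-4, 10, -2] → max 10
[10, -2, 12] → max 12
[-2, 12, 1] → max 12
[12, 1, 4] → max 12
[1, 4, -7] → max 4
[4, -7, -6] → max 4
[-7, -6, 12] → max 12
[-6, 12, -3] → max 12
[12, -3, 1] → max 12
[-3, 1, -7] → max 1
[1, -7, 11] → max 11
[-7, 11, 12] → max 12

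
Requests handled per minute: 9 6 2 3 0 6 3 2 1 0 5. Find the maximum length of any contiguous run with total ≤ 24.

9

Extend to the right; shrink from the left whenever the sum exceeds 24:
[9] sum 9 len 1
[9, 6] sum 15 len 2
[9, 6, 2] sum 17 len 3
[9, 6, 2, 3] sum 20 len 4
[9, 6, 2, 3, 0] sum 20 len 5
[6, 2, 3, 0, 6] sum 17 len 5
[6, 2, 3, 0, 6, 3] sum 20 len 6
[6, 2, 3, 0, 6, 3, 2] sum 22 len 7
[6, 2, 3, 0, 6, 3, 2, 1] sum 23 len 8
[6, 2, 3, 0, 6, 3, 2, 1, 0] sum 23 len 9
[2, 3, 0, 6, 3, 2, 1, 0, 5] sum 22 len 9
Longest length seen: 9.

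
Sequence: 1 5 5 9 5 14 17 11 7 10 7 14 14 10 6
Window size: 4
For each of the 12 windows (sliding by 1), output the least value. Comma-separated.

1, 5, 5, 5, 5, 7, 7, 7, 7, 7, 7, 6

Sliding a size-4 window across the 15 values:
(1, 5, 5, 9) → min 1
(5, 5, 9, 5) → min 5
(5, 9, 5, 14) → min 5
(9, 5, 14, 17) → min 5
(5, 14, 17, 11) → min 5
(14, 17, 11, 7) → min 7
(17, 11, 7, 10) → min 7
(11, 7, 10, 7) → min 7
(7, 10, 7, 14) → min 7
(10, 7, 14, 14) → min 7
(7, 14, 14, 10) → min 7
(14, 14, 10, 6) → min 6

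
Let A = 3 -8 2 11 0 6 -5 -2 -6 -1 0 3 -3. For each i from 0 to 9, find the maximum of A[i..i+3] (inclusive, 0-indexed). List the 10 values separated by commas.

Sliding a size-4 window across the 13 values:
3 -8 2 11 → max 11
-8 2 11 0 → max 11
2 11 0 6 → max 11
11 0 6 -5 → max 11
0 6 -5 -2 → max 6
6 -5 -2 -6 → max 6
-5 -2 -6 -1 → max -1
-2 -6 -1 0 → max 0
-6 -1 0 3 → max 3
-1 0 3 -3 → max 3

11, 11, 11, 11, 6, 6, -1, 0, 3, 3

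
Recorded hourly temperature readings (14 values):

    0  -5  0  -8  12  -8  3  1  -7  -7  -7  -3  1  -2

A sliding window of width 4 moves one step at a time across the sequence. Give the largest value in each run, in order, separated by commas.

0, 12, 12, 12, 12, 3, 3, 1, -3, 1, 1

0 -5 0 -8 → max 0
-5 0 -8 12 → max 12
0 -8 12 -8 → max 12
-8 12 -8 3 → max 12
12 -8 3 1 → max 12
-8 3 1 -7 → max 3
3 1 -7 -7 → max 3
1 -7 -7 -7 → max 1
-7 -7 -7 -3 → max -3
-7 -7 -3 1 → max 1
-7 -3 1 -2 → max 1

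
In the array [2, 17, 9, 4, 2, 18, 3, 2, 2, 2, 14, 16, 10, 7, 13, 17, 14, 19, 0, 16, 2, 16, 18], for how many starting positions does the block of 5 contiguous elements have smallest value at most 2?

15

2 17 9 4 2 → min 2  ≤ 2 ✓
17 9 4 2 18 → min 2  ≤ 2 ✓
9 4 2 18 3 → min 2  ≤ 2 ✓
4 2 18 3 2 → min 2  ≤ 2 ✓
2 18 3 2 2 → min 2  ≤ 2 ✓
18 3 2 2 2 → min 2  ≤ 2 ✓
3 2 2 2 14 → min 2  ≤ 2 ✓
2 2 2 14 16 → min 2  ≤ 2 ✓
2 2 14 16 10 → min 2  ≤ 2 ✓
2 14 16 10 7 → min 2  ≤ 2 ✓
14 16 10 7 13 → min 7
16 10 7 13 17 → min 7
10 7 13 17 14 → min 7
7 13 17 14 19 → min 7
13 17 14 19 0 → min 0  ≤ 2 ✓
17 14 19 0 16 → min 0  ≤ 2 ✓
14 19 0 16 2 → min 0  ≤ 2 ✓
19 0 16 2 16 → min 0  ≤ 2 ✓
0 16 2 16 18 → min 0  ≤ 2 ✓
15 windows satisfy the condition.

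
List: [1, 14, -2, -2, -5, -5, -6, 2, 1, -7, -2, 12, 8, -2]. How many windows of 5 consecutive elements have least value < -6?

5

(1, 14, -2, -2, -5) → min -5
(14, -2, -2, -5, -5) → min -5
(-2, -2, -5, -5, -6) → min -6
(-2, -5, -5, -6, 2) → min -6
(-5, -5, -6, 2, 1) → min -6
(-5, -6, 2, 1, -7) → min -7  < -6 ✓
(-6, 2, 1, -7, -2) → min -7  < -6 ✓
(2, 1, -7, -2, 12) → min -7  < -6 ✓
(1, -7, -2, 12, 8) → min -7  < -6 ✓
(-7, -2, 12, 8, -2) → min -7  < -6 ✓
5 windows satisfy the condition.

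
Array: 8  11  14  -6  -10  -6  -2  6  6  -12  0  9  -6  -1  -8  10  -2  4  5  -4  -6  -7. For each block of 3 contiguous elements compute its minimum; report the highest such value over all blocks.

(8, 11, 14) → min 8
(11, 14, -6) → min -6
(14, -6, -10) → min -10
(-6, -10, -6) → min -10
(-10, -6, -2) → min -10
(-6, -2, 6) → min -6
(-2, 6, 6) → min -2
(6, 6, -12) → min -12
(6, -12, 0) → min -12
(-12, 0, 9) → min -12
(0, 9, -6) → min -6
(9, -6, -1) → min -6
(-6, -1, -8) → min -8
(-1, -8, 10) → min -8
(-8, 10, -2) → min -8
(10, -2, 4) → min -2
(-2, 4, 5) → min -2
(4, 5, -4) → min -4
(5, -4, -6) → min -6
(-4, -6, -7) → min -7
Highest of these is 8.

8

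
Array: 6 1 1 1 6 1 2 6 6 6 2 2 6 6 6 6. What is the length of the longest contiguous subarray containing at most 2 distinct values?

Extend right; when distinct count exceeds 2, shrink from the left:
[6] 1 distinct, len 1
[6, 1] 2 distinct, len 2
[6, 1, 1] 2 distinct, len 3
[6, 1, 1, 1] 2 distinct, len 4
[6, 1, 1, 1, 6] 2 distinct, len 5
[6, 1, 1, 1, 6, 1] 2 distinct, len 6
[1, 2] 2 distinct, len 2
[2, 6] 2 distinct, len 2
[2, 6, 6] 2 distinct, len 3
[2, 6, 6, 6] 2 distinct, len 4
[2, 6, 6, 6, 2] 2 distinct, len 5
[2, 6, 6, 6, 2, 2] 2 distinct, len 6
[2, 6, 6, 6, 2, 2, 6] 2 distinct, len 7
[2, 6, 6, 6, 2, 2, 6, 6] 2 distinct, len 8
[2, 6, 6, 6, 2, 2, 6, 6, 6] 2 distinct, len 9
[2, 6, 6, 6, 2, 2, 6, 6, 6, 6] 2 distinct, len 10
Longest length with ≤2 distinct: 10.

10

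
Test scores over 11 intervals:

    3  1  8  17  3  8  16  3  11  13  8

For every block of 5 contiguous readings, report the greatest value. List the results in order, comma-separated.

(3, 1, 8, 17, 3) → max 17
(1, 8, 17, 3, 8) → max 17
(8, 17, 3, 8, 16) → max 17
(17, 3, 8, 16, 3) → max 17
(3, 8, 16, 3, 11) → max 16
(8, 16, 3, 11, 13) → max 16
(16, 3, 11, 13, 8) → max 16

17, 17, 17, 17, 16, 16, 16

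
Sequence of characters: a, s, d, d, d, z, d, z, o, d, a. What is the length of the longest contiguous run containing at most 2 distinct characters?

6

[a] 1 distinct, len 1
[a, s] 2 distinct, len 2
[s, d] 2 distinct, len 2
[s, d, d] 2 distinct, len 3
[s, d, d, d] 2 distinct, len 4
[d, d, d, z] 2 distinct, len 4
[d, d, d, z, d] 2 distinct, len 5
[d, d, d, z, d, z] 2 distinct, len 6
[z, o] 2 distinct, len 2
[o, d] 2 distinct, len 2
[d, a] 2 distinct, len 2
Longest length with ≤2 distinct: 6.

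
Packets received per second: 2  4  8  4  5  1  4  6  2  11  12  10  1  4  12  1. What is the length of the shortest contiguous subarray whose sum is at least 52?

7

add 2: running sum 2 < 52
add 4: running sum 6 < 52
add 8: running sum 14 < 52
add 4: running sum 18 < 52
add 5: running sum 23 < 52
add 1: running sum 24 < 52
add 4: running sum 28 < 52
add 6: running sum 34 < 52
add 2: running sum 36 < 52
add 11: running sum 47 < 52
add 12: shortest ending here [8, 4, 5, 1, 4, 6, 2, 11, 12] sum 53, len 9
add 10: shortest ending here [4, 5, 1, 4, 6, 2, 11, 12, 10] sum 55, len 9
add 1: shortest ending here [5, 1, 4, 6, 2, 11, 12, 10, 1] sum 52, len 9
add 4: shortest ending here [5, 1, 4, 6, 2, 11, 12, 10, 1, 4] sum 56, len 10
add 12: shortest ending here [2, 11, 12, 10, 1, 4, 12] sum 52, len 7
add 1: shortest ending here [2, 11, 12, 10, 1, 4, 12, 1] sum 53, len 8
Shortest qualifying length: 7.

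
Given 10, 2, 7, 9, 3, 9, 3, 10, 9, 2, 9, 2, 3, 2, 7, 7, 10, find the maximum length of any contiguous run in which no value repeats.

[10] len 1
[10, 2] len 2
[10, 2, 7] len 3
[10, 2, 7, 9] len 4
[10, 2, 7, 9, 3] len 5
[3, 9] len 2
[9, 3] len 2
[9, 3, 10] len 3
[3, 10, 9] len 3
[3, 10, 9, 2] len 4
[2, 9] len 2
[9, 2] len 2
[9, 2, 3] len 3
[3, 2] len 2
[3, 2, 7] len 3
[7] len 1
[7, 10] len 2
Longest all-distinct length: 5.

5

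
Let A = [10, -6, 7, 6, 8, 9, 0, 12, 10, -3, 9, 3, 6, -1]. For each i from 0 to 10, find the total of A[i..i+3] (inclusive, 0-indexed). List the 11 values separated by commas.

17, 15, 30, 23, 29, 31, 19, 28, 19, 15, 17

[10, -6, 7, 6] → sum 17
[-6, 7, 6, 8] → sum 15
[7, 6, 8, 9] → sum 30
[6, 8, 9, 0] → sum 23
[8, 9, 0, 12] → sum 29
[9, 0, 12, 10] → sum 31
[0, 12, 10, -3] → sum 19
[12, 10, -3, 9] → sum 28
[10, -3, 9, 3] → sum 19
[-3, 9, 3, 6] → sum 15
[9, 3, 6, -1] → sum 17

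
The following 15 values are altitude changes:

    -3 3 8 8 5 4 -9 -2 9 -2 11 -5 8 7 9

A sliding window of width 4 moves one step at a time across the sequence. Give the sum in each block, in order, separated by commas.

16, 24, 25, 8, -2, 2, -4, 16, 13, 12, 21, 19

(-3, 3, 8, 8) → sum 16
(3, 8, 8, 5) → sum 24
(8, 8, 5, 4) → sum 25
(8, 5, 4, -9) → sum 8
(5, 4, -9, -2) → sum -2
(4, -9, -2, 9) → sum 2
(-9, -2, 9, -2) → sum -4
(-2, 9, -2, 11) → sum 16
(9, -2, 11, -5) → sum 13
(-2, 11, -5, 8) → sum 12
(11, -5, 8, 7) → sum 21
(-5, 8, 7, 9) → sum 19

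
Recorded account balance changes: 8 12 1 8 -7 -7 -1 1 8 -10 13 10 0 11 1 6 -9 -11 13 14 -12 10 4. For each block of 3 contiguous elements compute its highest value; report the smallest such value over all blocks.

8 12 1 → max 12
12 1 8 → max 12
1 8 -7 → max 8
8 -7 -7 → max 8
-7 -7 -1 → max -1
-7 -1 1 → max 1
-1 1 8 → max 8
1 8 -10 → max 8
8 -10 13 → max 13
-10 13 10 → max 13
13 10 0 → max 13
10 0 11 → max 11
0 11 1 → max 11
11 1 6 → max 11
1 6 -9 → max 6
6 -9 -11 → max 6
-9 -11 13 → max 13
-11 13 14 → max 14
13 14 -12 → max 14
14 -12 10 → max 14
-12 10 4 → max 10
Smallest of these is -1.

-1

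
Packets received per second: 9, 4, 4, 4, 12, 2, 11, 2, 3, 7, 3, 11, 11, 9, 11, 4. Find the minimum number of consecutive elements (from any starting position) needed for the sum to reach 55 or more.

7

Extend right; whenever the sum reaches 55, record the length and shrink from the left:
add 9: running sum 9 < 55
add 4: running sum 13 < 55
add 4: running sum 17 < 55
add 4: running sum 21 < 55
add 12: running sum 33 < 55
add 2: running sum 35 < 55
add 11: running sum 46 < 55
add 2: running sum 48 < 55
add 3: running sum 51 < 55
end 9: [9, 4, 4, 4, 12, 2, 11, 2, 3, 7] sum 58, len 10
end 10: [9, 4, 4, 4, 12, 2, 11, 2, 3, 7, 3] sum 61, len 11
end 11: [4, 12, 2, 11, 2, 3, 7, 3, 11] sum 55, len 9
end 12: [12, 2, 11, 2, 3, 7, 3, 11, 11] sum 62, len 9
end 13: [11, 2, 3, 7, 3, 11, 11, 9] sum 57, len 8
end 14: [3, 7, 3, 11, 11, 9, 11] sum 55, len 7
end 15: [7, 3, 11, 11, 9, 11, 4] sum 56, len 7
Shortest qualifying length: 7.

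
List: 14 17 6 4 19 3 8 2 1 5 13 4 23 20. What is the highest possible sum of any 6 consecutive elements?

Window sums for each of the 9 positions:
[14, 17, 6, 4, 19, 3] → sum 63
[17, 6, 4, 19, 3, 8] → sum 57
[6, 4, 19, 3, 8, 2] → sum 42
[4, 19, 3, 8, 2, 1] → sum 37
[19, 3, 8, 2, 1, 5] → sum 38
[3, 8, 2, 1, 5, 13] → sum 32
[8, 2, 1, 5, 13, 4] → sum 33
[2, 1, 5, 13, 4, 23] → sum 48
[1, 5, 13, 4, 23, 20] → sum 66
Highest of these is 66.

66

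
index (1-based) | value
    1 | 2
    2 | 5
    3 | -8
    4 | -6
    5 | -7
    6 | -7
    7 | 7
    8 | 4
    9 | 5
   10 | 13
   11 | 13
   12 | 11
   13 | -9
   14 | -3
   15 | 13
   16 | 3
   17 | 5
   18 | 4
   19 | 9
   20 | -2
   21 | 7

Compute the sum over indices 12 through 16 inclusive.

15

Elements at indices 12..16: 11, -9, -3, 13, 3
sum(11, -9, -3, 13, 3) = 15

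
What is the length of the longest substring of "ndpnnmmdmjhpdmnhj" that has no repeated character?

[n] len 1
[n, d] len 2
[n, d, p] len 3
[d, p, n] len 3
[n] len 1
[n, m] len 2
[m] len 1
[m, d] len 2
[d, m] len 2
[d, m, j] len 3
[d, m, j, h] len 4
[d, m, j, h, p] len 5
[m, j, h, p, d] len 5
[j, h, p, d, m] len 5
[j, h, p, d, m, n] len 6
[p, d, m, n, h] len 5
[p, d, m, n, h, j] len 6
Longest all-distinct length: 6.

6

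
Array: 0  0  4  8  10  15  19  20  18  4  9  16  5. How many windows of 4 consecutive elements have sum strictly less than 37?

[0, 0, 4, 8] → sum 12  < 37 ✓
[0, 4, 8, 10] → sum 22  < 37 ✓
[4, 8, 10, 15] → sum 37
[8, 10, 15, 19] → sum 52
[10, 15, 19, 20] → sum 64
[15, 19, 20, 18] → sum 72
[19, 20, 18, 4] → sum 61
[20, 18, 4, 9] → sum 51
[18, 4, 9, 16] → sum 47
[4, 9, 16, 5] → sum 34  < 37 ✓
3 windows satisfy the condition.

3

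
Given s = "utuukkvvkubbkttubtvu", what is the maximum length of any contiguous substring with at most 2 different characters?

5

Extend right; when distinct count exceeds 2, shrink from the left:
add u: window [u] (1 distinct), len 1
add t: window [u, t] (2 distinct), len 2
add u: window [u, t, u] (2 distinct), len 3
add u: window [u, t, u, u] (2 distinct), len 4
add k: window [u, u, k] (2 distinct), len 3
add k: window [u, u, k, k] (2 distinct), len 4
add v: window [k, k, v] (2 distinct), len 3
add v: window [k, k, v, v] (2 distinct), len 4
add k: window [k, k, v, v, k] (2 distinct), len 5
add u: window [k, u] (2 distinct), len 2
add b: window [u, b] (2 distinct), len 2
add b: window [u, b, b] (2 distinct), len 3
add k: window [b, b, k] (2 distinct), len 3
add t: window [k, t] (2 distinct), len 2
add t: window [k, t, t] (2 distinct), len 3
add u: window [t, t, u] (2 distinct), len 3
add b: window [u, b] (2 distinct), len 2
add t: window [b, t] (2 distinct), len 2
add v: window [t, v] (2 distinct), len 2
add u: window [v, u] (2 distinct), len 2
Longest length with ≤2 distinct: 5.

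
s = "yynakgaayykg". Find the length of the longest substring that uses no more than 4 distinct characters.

add y: window [y] (1 distinct), len 1
add y: window [y, y] (1 distinct), len 2
add n: window [y, y, n] (2 distinct), len 3
add a: window [y, y, n, a] (3 distinct), len 4
add k: window [y, y, n, a, k] (4 distinct), len 5
add g: window [n, a, k, g] (4 distinct), len 4
add a: window [n, a, k, g, a] (4 distinct), len 5
add a: window [n, a, k, g, a, a] (4 distinct), len 6
add y: window [a, k, g, a, a, y] (4 distinct), len 6
add y: window [a, k, g, a, a, y, y] (4 distinct), len 7
add k: window [a, k, g, a, a, y, y, k] (4 distinct), len 8
add g: window [a, k, g, a, a, y, y, k, g] (4 distinct), len 9
Longest length with ≤4 distinct: 9.

9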